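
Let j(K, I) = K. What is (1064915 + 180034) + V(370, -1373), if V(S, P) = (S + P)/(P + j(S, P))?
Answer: 1244950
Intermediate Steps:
V(S, P) = 1 (V(S, P) = (S + P)/(P + S) = (P + S)/(P + S) = 1)
(1064915 + 180034) + V(370, -1373) = (1064915 + 180034) + 1 = 1244949 + 1 = 1244950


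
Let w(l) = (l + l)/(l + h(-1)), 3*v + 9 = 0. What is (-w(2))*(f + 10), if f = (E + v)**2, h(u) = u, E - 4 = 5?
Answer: -184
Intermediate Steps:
E = 9 (E = 4 + 5 = 9)
v = -3 (v = -3 + (1/3)*0 = -3 + 0 = -3)
w(l) = 2*l/(-1 + l) (w(l) = (l + l)/(l - 1) = (2*l)/(-1 + l) = 2*l/(-1 + l))
f = 36 (f = (9 - 3)**2 = 6**2 = 36)
(-w(2))*(f + 10) = (-2*2/(-1 + 2))*(36 + 10) = -2*2/1*46 = -2*2*46 = -1*4*46 = -4*46 = -184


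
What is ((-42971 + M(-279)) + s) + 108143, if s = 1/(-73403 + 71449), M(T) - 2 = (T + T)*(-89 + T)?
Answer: 528592171/1954 ≈ 2.7052e+5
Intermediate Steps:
M(T) = 2 + 2*T*(-89 + T) (M(T) = 2 + (T + T)*(-89 + T) = 2 + (2*T)*(-89 + T) = 2 + 2*T*(-89 + T))
s = -1/1954 (s = 1/(-1954) = -1/1954 ≈ -0.00051177)
((-42971 + M(-279)) + s) + 108143 = ((-42971 + (2 - 178*(-279) + 2*(-279)²)) - 1/1954) + 108143 = ((-42971 + (2 + 49662 + 2*77841)) - 1/1954) + 108143 = ((-42971 + (2 + 49662 + 155682)) - 1/1954) + 108143 = ((-42971 + 205346) - 1/1954) + 108143 = (162375 - 1/1954) + 108143 = 317280749/1954 + 108143 = 528592171/1954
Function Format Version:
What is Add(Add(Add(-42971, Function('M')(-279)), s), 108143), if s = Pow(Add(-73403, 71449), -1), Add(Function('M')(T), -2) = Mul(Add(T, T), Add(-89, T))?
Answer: Rational(528592171, 1954) ≈ 2.7052e+5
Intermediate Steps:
Function('M')(T) = Add(2, Mul(2, T, Add(-89, T))) (Function('M')(T) = Add(2, Mul(Add(T, T), Add(-89, T))) = Add(2, Mul(Mul(2, T), Add(-89, T))) = Add(2, Mul(2, T, Add(-89, T))))
s = Rational(-1, 1954) (s = Pow(-1954, -1) = Rational(-1, 1954) ≈ -0.00051177)
Add(Add(Add(-42971, Function('M')(-279)), s), 108143) = Add(Add(Add(-42971, Add(2, Mul(-178, -279), Mul(2, Pow(-279, 2)))), Rational(-1, 1954)), 108143) = Add(Add(Add(-42971, Add(2, 49662, Mul(2, 77841))), Rational(-1, 1954)), 108143) = Add(Add(Add(-42971, Add(2, 49662, 155682)), Rational(-1, 1954)), 108143) = Add(Add(Add(-42971, 205346), Rational(-1, 1954)), 108143) = Add(Add(162375, Rational(-1, 1954)), 108143) = Add(Rational(317280749, 1954), 108143) = Rational(528592171, 1954)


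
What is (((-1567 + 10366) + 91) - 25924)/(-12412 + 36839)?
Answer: -17034/24427 ≈ -0.69734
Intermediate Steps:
(((-1567 + 10366) + 91) - 25924)/(-12412 + 36839) = ((8799 + 91) - 25924)/24427 = (8890 - 25924)*(1/24427) = -17034*1/24427 = -17034/24427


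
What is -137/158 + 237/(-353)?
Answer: -85807/55774 ≈ -1.5385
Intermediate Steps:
-137/158 + 237/(-353) = -137*1/158 + 237*(-1/353) = -137/158 - 237/353 = -85807/55774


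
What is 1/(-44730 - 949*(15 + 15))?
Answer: -1/73200 ≈ -1.3661e-5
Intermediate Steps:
1/(-44730 - 949*(15 + 15)) = 1/(-44730 - 949*30) = 1/(-44730 - 28470) = 1/(-73200) = -1/73200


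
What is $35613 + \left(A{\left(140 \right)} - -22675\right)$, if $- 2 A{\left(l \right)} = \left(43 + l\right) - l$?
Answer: $\frac{116533}{2} \approx 58267.0$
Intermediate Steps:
$A{\left(l \right)} = - \frac{43}{2}$ ($A{\left(l \right)} = - \frac{\left(43 + l\right) - l}{2} = \left(- \frac{1}{2}\right) 43 = - \frac{43}{2}$)
$35613 + \left(A{\left(140 \right)} - -22675\right) = 35613 - - \frac{45307}{2} = 35613 + \left(- \frac{43}{2} + 22675\right) = 35613 + \frac{45307}{2} = \frac{116533}{2}$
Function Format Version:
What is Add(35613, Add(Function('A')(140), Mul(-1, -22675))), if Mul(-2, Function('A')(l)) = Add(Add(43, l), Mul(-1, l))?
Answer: Rational(116533, 2) ≈ 58267.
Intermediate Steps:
Function('A')(l) = Rational(-43, 2) (Function('A')(l) = Mul(Rational(-1, 2), Add(Add(43, l), Mul(-1, l))) = Mul(Rational(-1, 2), 43) = Rational(-43, 2))
Add(35613, Add(Function('A')(140), Mul(-1, -22675))) = Add(35613, Add(Rational(-43, 2), Mul(-1, -22675))) = Add(35613, Add(Rational(-43, 2), 22675)) = Add(35613, Rational(45307, 2)) = Rational(116533, 2)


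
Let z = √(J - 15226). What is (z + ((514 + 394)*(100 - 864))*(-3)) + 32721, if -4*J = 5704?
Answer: 2113857 + 2*I*√4163 ≈ 2.1139e+6 + 129.04*I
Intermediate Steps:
J = -1426 (J = -¼*5704 = -1426)
z = 2*I*√4163 (z = √(-1426 - 15226) = √(-16652) = 2*I*√4163 ≈ 129.04*I)
(z + ((514 + 394)*(100 - 864))*(-3)) + 32721 = (2*I*√4163 + ((514 + 394)*(100 - 864))*(-3)) + 32721 = (2*I*√4163 + (908*(-764))*(-3)) + 32721 = (2*I*√4163 - 693712*(-3)) + 32721 = (2*I*√4163 + 2081136) + 32721 = (2081136 + 2*I*√4163) + 32721 = 2113857 + 2*I*√4163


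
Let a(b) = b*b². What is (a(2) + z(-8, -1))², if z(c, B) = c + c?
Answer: 64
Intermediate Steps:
z(c, B) = 2*c
a(b) = b³
(a(2) + z(-8, -1))² = (2³ + 2*(-8))² = (8 - 16)² = (-8)² = 64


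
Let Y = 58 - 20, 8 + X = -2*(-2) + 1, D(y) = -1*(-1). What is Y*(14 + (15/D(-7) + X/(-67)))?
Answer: 73948/67 ≈ 1103.7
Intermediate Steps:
D(y) = 1
X = -3 (X = -8 + (-2*(-2) + 1) = -8 + (4 + 1) = -8 + 5 = -3)
Y = 38
Y*(14 + (15/D(-7) + X/(-67))) = 38*(14 + (15/1 - 3/(-67))) = 38*(14 + (15*1 - 3*(-1/67))) = 38*(14 + (15 + 3/67)) = 38*(14 + 1008/67) = 38*(1946/67) = 73948/67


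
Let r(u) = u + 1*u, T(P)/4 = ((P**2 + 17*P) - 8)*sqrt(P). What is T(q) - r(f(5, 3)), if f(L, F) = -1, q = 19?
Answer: 2 + 2704*sqrt(19) ≈ 11788.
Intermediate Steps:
T(P) = 4*sqrt(P)*(-8 + P**2 + 17*P) (T(P) = 4*(((P**2 + 17*P) - 8)*sqrt(P)) = 4*((-8 + P**2 + 17*P)*sqrt(P)) = 4*(sqrt(P)*(-8 + P**2 + 17*P)) = 4*sqrt(P)*(-8 + P**2 + 17*P))
r(u) = 2*u (r(u) = u + u = 2*u)
T(q) - r(f(5, 3)) = 4*sqrt(19)*(-8 + 19**2 + 17*19) - 2*(-1) = 4*sqrt(19)*(-8 + 361 + 323) - 1*(-2) = 4*sqrt(19)*676 + 2 = 2704*sqrt(19) + 2 = 2 + 2704*sqrt(19)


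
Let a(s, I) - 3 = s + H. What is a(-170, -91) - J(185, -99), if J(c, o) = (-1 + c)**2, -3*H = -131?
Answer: -101938/3 ≈ -33979.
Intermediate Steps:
H = 131/3 (H = -1/3*(-131) = 131/3 ≈ 43.667)
a(s, I) = 140/3 + s (a(s, I) = 3 + (s + 131/3) = 3 + (131/3 + s) = 140/3 + s)
a(-170, -91) - J(185, -99) = (140/3 - 170) - (-1 + 185)**2 = -370/3 - 1*184**2 = -370/3 - 1*33856 = -370/3 - 33856 = -101938/3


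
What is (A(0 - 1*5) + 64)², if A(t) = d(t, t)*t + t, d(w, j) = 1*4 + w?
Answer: 4096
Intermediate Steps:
d(w, j) = 4 + w
A(t) = t + t*(4 + t) (A(t) = (4 + t)*t + t = t*(4 + t) + t = t + t*(4 + t))
(A(0 - 1*5) + 64)² = ((0 - 1*5)*(5 + (0 - 1*5)) + 64)² = ((0 - 5)*(5 + (0 - 5)) + 64)² = (-5*(5 - 5) + 64)² = (-5*0 + 64)² = (0 + 64)² = 64² = 4096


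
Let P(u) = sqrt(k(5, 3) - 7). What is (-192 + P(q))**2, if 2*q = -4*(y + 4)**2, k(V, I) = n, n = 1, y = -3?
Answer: (192 - I*sqrt(6))**2 ≈ 36858.0 - 940.6*I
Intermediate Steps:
k(V, I) = 1
q = -2 (q = (-4*(-3 + 4)**2)/2 = (-4*1**2)/2 = (-4*1)/2 = (1/2)*(-4) = -2)
P(u) = I*sqrt(6) (P(u) = sqrt(1 - 7) = sqrt(-6) = I*sqrt(6))
(-192 + P(q))**2 = (-192 + I*sqrt(6))**2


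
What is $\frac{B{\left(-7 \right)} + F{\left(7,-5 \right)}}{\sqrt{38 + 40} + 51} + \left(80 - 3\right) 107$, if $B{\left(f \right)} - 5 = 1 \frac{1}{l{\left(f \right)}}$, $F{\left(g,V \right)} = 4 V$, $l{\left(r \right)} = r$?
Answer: $\frac{48501191}{5887} + \frac{106 \sqrt{78}}{17661} \approx 8238.8$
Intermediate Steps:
$B{\left(f \right)} = 5 + \frac{1}{f}$ ($B{\left(f \right)} = 5 + 1 \frac{1}{f} = 5 + \frac{1}{f}$)
$\frac{B{\left(-7 \right)} + F{\left(7,-5 \right)}}{\sqrt{38 + 40} + 51} + \left(80 - 3\right) 107 = \frac{\left(5 + \frac{1}{-7}\right) + 4 \left(-5\right)}{\sqrt{38 + 40} + 51} + \left(80 - 3\right) 107 = \frac{\left(5 - \frac{1}{7}\right) - 20}{\sqrt{78} + 51} + \left(80 - 3\right) 107 = \frac{\frac{34}{7} - 20}{51 + \sqrt{78}} + 77 \cdot 107 = - \frac{106}{7 \left(51 + \sqrt{78}\right)} + 8239 = 8239 - \frac{106}{7 \left(51 + \sqrt{78}\right)}$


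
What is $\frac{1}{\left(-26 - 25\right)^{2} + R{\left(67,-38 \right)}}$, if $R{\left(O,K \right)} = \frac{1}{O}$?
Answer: $\frac{67}{174268} \approx 0.00038447$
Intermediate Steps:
$\frac{1}{\left(-26 - 25\right)^{2} + R{\left(67,-38 \right)}} = \frac{1}{\left(-26 - 25\right)^{2} + \frac{1}{67}} = \frac{1}{\left(-51\right)^{2} + \frac{1}{67}} = \frac{1}{2601 + \frac{1}{67}} = \frac{1}{\frac{174268}{67}} = \frac{67}{174268}$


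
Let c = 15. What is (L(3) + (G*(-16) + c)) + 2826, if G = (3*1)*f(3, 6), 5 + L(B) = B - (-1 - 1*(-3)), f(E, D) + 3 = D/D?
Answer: 2933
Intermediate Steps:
f(E, D) = -2 (f(E, D) = -3 + D/D = -3 + 1 = -2)
L(B) = -7 + B (L(B) = -5 + (B - (-1 - 1*(-3))) = -5 + (B - (-1 + 3)) = -5 + (B - 1*2) = -5 + (B - 2) = -5 + (-2 + B) = -7 + B)
G = -6 (G = (3*1)*(-2) = 3*(-2) = -6)
(L(3) + (G*(-16) + c)) + 2826 = ((-7 + 3) + (-6*(-16) + 15)) + 2826 = (-4 + (96 + 15)) + 2826 = (-4 + 111) + 2826 = 107 + 2826 = 2933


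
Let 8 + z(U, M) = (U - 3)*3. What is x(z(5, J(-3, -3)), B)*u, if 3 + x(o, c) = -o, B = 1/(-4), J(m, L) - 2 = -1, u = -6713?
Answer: 6713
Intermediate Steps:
J(m, L) = 1 (J(m, L) = 2 - 1 = 1)
z(U, M) = -17 + 3*U (z(U, M) = -8 + (U - 3)*3 = -8 + (-3 + U)*3 = -8 + (-9 + 3*U) = -17 + 3*U)
B = -¼ ≈ -0.25000
x(o, c) = -3 - o
x(z(5, J(-3, -3)), B)*u = (-3 - (-17 + 3*5))*(-6713) = (-3 - (-17 + 15))*(-6713) = (-3 - 1*(-2))*(-6713) = (-3 + 2)*(-6713) = -1*(-6713) = 6713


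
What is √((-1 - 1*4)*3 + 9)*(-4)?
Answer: -4*I*√6 ≈ -9.798*I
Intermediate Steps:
√((-1 - 1*4)*3 + 9)*(-4) = √((-1 - 4)*3 + 9)*(-4) = √(-5*3 + 9)*(-4) = √(-15 + 9)*(-4) = √(-6)*(-4) = (I*√6)*(-4) = -4*I*√6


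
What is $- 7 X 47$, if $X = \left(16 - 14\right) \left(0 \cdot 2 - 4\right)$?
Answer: $2632$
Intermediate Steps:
$X = -8$ ($X = 2 \left(0 - 4\right) = 2 \left(-4\right) = -8$)
$- 7 X 47 = \left(-7\right) \left(-8\right) 47 = 56 \cdot 47 = 2632$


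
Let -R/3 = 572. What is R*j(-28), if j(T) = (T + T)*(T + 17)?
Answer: -1057056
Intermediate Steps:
R = -1716 (R = -3*572 = -1716)
j(T) = 2*T*(17 + T) (j(T) = (2*T)*(17 + T) = 2*T*(17 + T))
R*j(-28) = -3432*(-28)*(17 - 28) = -3432*(-28)*(-11) = -1716*616 = -1057056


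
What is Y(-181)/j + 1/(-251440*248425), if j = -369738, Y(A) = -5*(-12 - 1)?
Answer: -2030079599869/11547653888358000 ≈ -0.00017580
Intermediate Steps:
Y(A) = 65 (Y(A) = -5*(-13) = 65)
Y(-181)/j + 1/(-251440*248425) = 65/(-369738) + 1/(-251440*248425) = 65*(-1/369738) - 1/251440*1/248425 = -65/369738 - 1/62463982000 = -2030079599869/11547653888358000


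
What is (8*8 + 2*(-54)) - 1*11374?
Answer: -11418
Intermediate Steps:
(8*8 + 2*(-54)) - 1*11374 = (64 - 108) - 11374 = -44 - 11374 = -11418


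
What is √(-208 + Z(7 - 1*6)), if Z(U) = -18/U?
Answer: I*√226 ≈ 15.033*I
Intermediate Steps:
√(-208 + Z(7 - 1*6)) = √(-208 - 18/(7 - 1*6)) = √(-208 - 18/(7 - 6)) = √(-208 - 18/1) = √(-208 - 18*1) = √(-208 - 18) = √(-226) = I*√226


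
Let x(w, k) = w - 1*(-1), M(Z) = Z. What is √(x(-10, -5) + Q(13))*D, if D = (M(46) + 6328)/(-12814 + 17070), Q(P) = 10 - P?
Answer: 3187*I*√3/1064 ≈ 5.188*I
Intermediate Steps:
x(w, k) = 1 + w (x(w, k) = w + 1 = 1 + w)
D = 3187/2128 (D = (46 + 6328)/(-12814 + 17070) = 6374/4256 = 6374*(1/4256) = 3187/2128 ≈ 1.4977)
√(x(-10, -5) + Q(13))*D = √((1 - 10) + (10 - 1*13))*(3187/2128) = √(-9 + (10 - 13))*(3187/2128) = √(-9 - 3)*(3187/2128) = √(-12)*(3187/2128) = (2*I*√3)*(3187/2128) = 3187*I*√3/1064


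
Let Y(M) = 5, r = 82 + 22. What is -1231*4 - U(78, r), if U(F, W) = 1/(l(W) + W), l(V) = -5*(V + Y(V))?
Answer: -2171483/441 ≈ -4924.0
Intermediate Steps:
r = 104
l(V) = -25 - 5*V (l(V) = -5*(V + 5) = -5*(5 + V) = -25 - 5*V)
U(F, W) = 1/(-25 - 4*W) (U(F, W) = 1/((-25 - 5*W) + W) = 1/(-25 - 4*W))
-1231*4 - U(78, r) = -1231*4 - (-1)/(25 + 4*104) = -4924 - (-1)/(25 + 416) = -4924 - (-1)/441 = -4924 - 1*(-1/441) = -4924 + 1/441 = -2171483/441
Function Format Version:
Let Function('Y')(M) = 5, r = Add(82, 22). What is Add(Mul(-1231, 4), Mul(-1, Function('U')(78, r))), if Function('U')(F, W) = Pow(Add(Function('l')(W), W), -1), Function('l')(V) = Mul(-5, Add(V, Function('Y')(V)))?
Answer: Rational(-2171483, 441) ≈ -4924.0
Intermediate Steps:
r = 104
Function('l')(V) = Add(-25, Mul(-5, V)) (Function('l')(V) = Mul(-5, Add(V, 5)) = Mul(-5, Add(5, V)) = Add(-25, Mul(-5, V)))
Function('U')(F, W) = Pow(Add(-25, Mul(-4, W)), -1) (Function('U')(F, W) = Pow(Add(Add(-25, Mul(-5, W)), W), -1) = Pow(Add(-25, Mul(-4, W)), -1))
Add(Mul(-1231, 4), Mul(-1, Function('U')(78, r))) = Add(Mul(-1231, 4), Mul(-1, Mul(-1, Pow(Add(25, Mul(4, 104)), -1)))) = Add(-4924, Mul(-1, Mul(-1, Pow(Add(25, 416), -1)))) = Add(-4924, Mul(-1, Mul(-1, Pow(441, -1)))) = Add(-4924, Mul(-1, Mul(-1, Rational(1, 441)))) = Add(-4924, Mul(-1, Rational(-1, 441))) = Add(-4924, Rational(1, 441)) = Rational(-2171483, 441)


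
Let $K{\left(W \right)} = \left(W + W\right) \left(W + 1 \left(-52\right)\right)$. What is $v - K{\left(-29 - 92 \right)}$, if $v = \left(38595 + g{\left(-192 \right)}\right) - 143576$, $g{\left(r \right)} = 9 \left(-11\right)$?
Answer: $-146946$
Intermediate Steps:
$g{\left(r \right)} = -99$
$v = -105080$ ($v = \left(38595 - 99\right) - 143576 = 38496 - 143576 = -105080$)
$K{\left(W \right)} = 2 W \left(-52 + W\right)$ ($K{\left(W \right)} = 2 W \left(W - 52\right) = 2 W \left(-52 + W\right)$)
$v - K{\left(-29 - 92 \right)} = -105080 - 2 \left(-29 - 92\right) \left(-52 - 121\right) = -105080 - 2 \left(-121\right) \left(-52 - 121\right) = -105080 - 2 \left(-121\right) \left(-173\right) = -105080 - 41866 = -146946$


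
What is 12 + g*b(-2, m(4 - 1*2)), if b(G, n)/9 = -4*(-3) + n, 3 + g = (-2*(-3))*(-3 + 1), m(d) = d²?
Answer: -2148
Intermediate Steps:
g = -15 (g = -3 + (-2*(-3))*(-3 + 1) = -3 + 6*(-2) = -3 - 12 = -15)
b(G, n) = 108 + 9*n (b(G, n) = 9*(-4*(-3) + n) = 9*(12 + n) = 108 + 9*n)
12 + g*b(-2, m(4 - 1*2)) = 12 - 15*(108 + 9*(4 - 1*2)²) = 12 - 15*(108 + 9*(4 - 2)²) = 12 - 15*(108 + 9*2²) = 12 - 15*(108 + 9*4) = 12 - 15*(108 + 36) = 12 - 15*144 = 12 - 2160 = -2148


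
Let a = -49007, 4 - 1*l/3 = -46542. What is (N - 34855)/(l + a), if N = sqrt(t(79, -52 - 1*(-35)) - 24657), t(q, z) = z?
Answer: -34855/90631 + 13*I*sqrt(146)/90631 ≈ -0.38458 + 0.0017332*I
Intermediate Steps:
l = 139638 (l = 12 - 3*(-46542) = 12 + 139626 = 139638)
N = 13*I*sqrt(146) (N = sqrt((-52 - 1*(-35)) - 24657) = sqrt((-52 + 35) - 24657) = sqrt(-17 - 24657) = sqrt(-24674) = 13*I*sqrt(146) ≈ 157.08*I)
(N - 34855)/(l + a) = (13*I*sqrt(146) - 34855)/(139638 - 49007) = (-34855 + 13*I*sqrt(146))/90631 = (-34855 + 13*I*sqrt(146))*(1/90631) = -34855/90631 + 13*I*sqrt(146)/90631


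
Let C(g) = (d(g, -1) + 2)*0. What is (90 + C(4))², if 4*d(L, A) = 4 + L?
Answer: 8100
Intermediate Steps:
d(L, A) = 1 + L/4 (d(L, A) = (4 + L)/4 = 1 + L/4)
C(g) = 0 (C(g) = ((1 + g/4) + 2)*0 = (3 + g/4)*0 = 0)
(90 + C(4))² = (90 + 0)² = 90² = 8100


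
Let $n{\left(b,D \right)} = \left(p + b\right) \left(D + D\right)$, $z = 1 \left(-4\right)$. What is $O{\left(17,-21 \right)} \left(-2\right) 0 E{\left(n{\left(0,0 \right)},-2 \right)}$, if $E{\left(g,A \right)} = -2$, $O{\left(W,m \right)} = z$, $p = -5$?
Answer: $0$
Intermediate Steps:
$z = -4$
$O{\left(W,m \right)} = -4$
$n{\left(b,D \right)} = 2 D \left(-5 + b\right)$ ($n{\left(b,D \right)} = \left(-5 + b\right) \left(D + D\right) = \left(-5 + b\right) 2 D = 2 D \left(-5 + b\right)$)
$O{\left(17,-21 \right)} \left(-2\right) 0 E{\left(n{\left(0,0 \right)},-2 \right)} = - 4 \left(-2\right) 0 \left(-2\right) = - 4 \cdot 0 \left(-2\right) = \left(-4\right) 0 = 0$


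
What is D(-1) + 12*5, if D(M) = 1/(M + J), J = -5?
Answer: 359/6 ≈ 59.833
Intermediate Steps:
D(M) = 1/(-5 + M) (D(M) = 1/(M - 5) = 1/(-5 + M))
D(-1) + 12*5 = 1/(-5 - 1) + 12*5 = 1/(-6) + 60 = -1/6 + 60 = 359/6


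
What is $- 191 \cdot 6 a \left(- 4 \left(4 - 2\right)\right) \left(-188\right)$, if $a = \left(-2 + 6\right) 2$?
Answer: $-13788672$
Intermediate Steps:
$a = 8$ ($a = 4 \cdot 2 = 8$)
$- 191 \cdot 6 a \left(- 4 \left(4 - 2\right)\right) \left(-188\right) = - 191 \cdot 6 \cdot 8 \left(- 4 \left(4 - 2\right)\right) \left(-188\right) = - 191 \cdot 48 \left(\left(-4\right) 2\right) \left(-188\right) = - 191 \cdot 48 \left(-8\right) \left(-188\right) = \left(-191\right) \left(-384\right) \left(-188\right) = 73344 \left(-188\right) = -13788672$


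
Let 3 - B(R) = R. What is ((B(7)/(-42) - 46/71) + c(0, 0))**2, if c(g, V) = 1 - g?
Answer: 444889/2223081 ≈ 0.20012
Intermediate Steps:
B(R) = 3 - R
((B(7)/(-42) - 46/71) + c(0, 0))**2 = (((3 - 1*7)/(-42) - 46/71) + (1 - 1*0))**2 = (((3 - 7)*(-1/42) - 46*1/71) + (1 + 0))**2 = ((-4*(-1/42) - 46/71) + 1)**2 = ((2/21 - 46/71) + 1)**2 = (-824/1491 + 1)**2 = (667/1491)**2 = 444889/2223081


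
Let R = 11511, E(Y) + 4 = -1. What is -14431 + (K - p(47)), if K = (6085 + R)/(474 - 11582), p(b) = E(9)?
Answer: -40065401/2777 ≈ -14428.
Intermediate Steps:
E(Y) = -5 (E(Y) = -4 - 1 = -5)
p(b) = -5
K = -4399/2777 (K = (6085 + 11511)/(474 - 11582) = 17596/(-11108) = 17596*(-1/11108) = -4399/2777 ≈ -1.5841)
-14431 + (K - p(47)) = -14431 + (-4399/2777 - 1*(-5)) = -14431 + (-4399/2777 + 5) = -14431 + 9486/2777 = -40065401/2777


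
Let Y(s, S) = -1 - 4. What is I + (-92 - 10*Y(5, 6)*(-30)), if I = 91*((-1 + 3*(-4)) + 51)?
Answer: 1866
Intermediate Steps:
Y(s, S) = -5
I = 3458 (I = 91*((-1 - 12) + 51) = 91*(-13 + 51) = 91*38 = 3458)
I + (-92 - 10*Y(5, 6)*(-30)) = 3458 + (-92 - 10*(-5)*(-30)) = 3458 + (-92 + 50*(-30)) = 3458 + (-92 - 1500) = 3458 - 1592 = 1866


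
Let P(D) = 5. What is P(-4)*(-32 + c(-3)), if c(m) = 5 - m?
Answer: -120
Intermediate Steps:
P(-4)*(-32 + c(-3)) = 5*(-32 + (5 - 1*(-3))) = 5*(-32 + (5 + 3)) = 5*(-32 + 8) = 5*(-24) = -120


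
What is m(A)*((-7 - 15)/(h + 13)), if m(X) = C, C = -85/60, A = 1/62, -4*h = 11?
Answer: 374/123 ≈ 3.0406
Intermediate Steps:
h = -11/4 (h = -¼*11 = -11/4 ≈ -2.7500)
A = 1/62 ≈ 0.016129
C = -17/12 (C = -85*1/60 = -17/12 ≈ -1.4167)
m(X) = -17/12
m(A)*((-7 - 15)/(h + 13)) = -17*(-7 - 15)/(12*(-11/4 + 13)) = -(-187)/(6*41/4) = -(-187)*4/(6*41) = -17/12*(-88/41) = 374/123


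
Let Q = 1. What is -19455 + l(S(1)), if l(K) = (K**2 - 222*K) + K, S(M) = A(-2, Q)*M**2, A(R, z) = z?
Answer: -19675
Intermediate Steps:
S(M) = M**2 (S(M) = 1*M**2 = M**2)
l(K) = K**2 - 221*K
-19455 + l(S(1)) = -19455 + 1**2*(-221 + 1**2) = -19455 + 1*(-221 + 1) = -19455 + 1*(-220) = -19455 - 220 = -19675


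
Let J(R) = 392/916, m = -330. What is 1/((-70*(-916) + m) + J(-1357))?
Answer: 229/14608008 ≈ 1.5676e-5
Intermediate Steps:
J(R) = 98/229 (J(R) = 392*(1/916) = 98/229)
1/((-70*(-916) + m) + J(-1357)) = 1/((-70*(-916) - 330) + 98/229) = 1/((64120 - 330) + 98/229) = 1/(63790 + 98/229) = 1/(14608008/229) = 229/14608008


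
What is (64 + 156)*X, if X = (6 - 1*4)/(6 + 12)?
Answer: 220/9 ≈ 24.444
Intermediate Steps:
X = 1/9 (X = (6 - 4)/18 = 2*(1/18) = 1/9 ≈ 0.11111)
(64 + 156)*X = (64 + 156)*(1/9) = 220*(1/9) = 220/9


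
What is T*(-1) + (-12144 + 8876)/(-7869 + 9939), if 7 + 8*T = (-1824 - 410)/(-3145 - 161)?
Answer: -1798021/2281140 ≈ -0.78821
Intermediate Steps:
T = -5227/6612 (T = -7/8 + ((-1824 - 410)/(-3145 - 161))/8 = -7/8 + (-2234/(-3306))/8 = -7/8 + (-2234*(-1/3306))/8 = -7/8 + (⅛)*(1117/1653) = -7/8 + 1117/13224 = -5227/6612 ≈ -0.79053)
T*(-1) + (-12144 + 8876)/(-7869 + 9939) = -5227/6612*(-1) + (-12144 + 8876)/(-7869 + 9939) = 5227/6612 - 3268/2070 = 5227/6612 - 3268*1/2070 = 5227/6612 - 1634/1035 = -1798021/2281140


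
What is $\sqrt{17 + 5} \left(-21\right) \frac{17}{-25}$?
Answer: $\frac{357 \sqrt{22}}{25} \approx 66.979$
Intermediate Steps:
$\sqrt{17 + 5} \left(-21\right) \frac{17}{-25} = \sqrt{22} \left(-21\right) 17 \left(- \frac{1}{25}\right) = - 21 \sqrt{22} \left(- \frac{17}{25}\right) = \frac{357 \sqrt{22}}{25}$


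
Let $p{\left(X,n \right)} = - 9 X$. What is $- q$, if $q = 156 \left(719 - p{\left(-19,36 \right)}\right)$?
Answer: $-85488$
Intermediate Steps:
$q = 85488$ ($q = 156 \left(719 - \left(-9\right) \left(-19\right)\right) = 156 \left(719 - 171\right) = 156 \cdot 548 = 85488$)
$- q = \left(-1\right) 85488 = -85488$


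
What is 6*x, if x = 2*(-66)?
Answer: -792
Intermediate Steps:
x = -132
6*x = 6*(-132) = -792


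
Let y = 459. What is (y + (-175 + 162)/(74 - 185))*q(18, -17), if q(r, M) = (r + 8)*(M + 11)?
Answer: -2650024/37 ≈ -71622.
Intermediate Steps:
q(r, M) = (8 + r)*(11 + M)
(y + (-175 + 162)/(74 - 185))*q(18, -17) = (459 + (-175 + 162)/(74 - 185))*(88 + 8*(-17) + 11*18 - 17*18) = (459 - 13/(-111))*(88 - 136 + 198 - 306) = (459 - 13*(-1/111))*(-156) = (459 + 13/111)*(-156) = (50962/111)*(-156) = -2650024/37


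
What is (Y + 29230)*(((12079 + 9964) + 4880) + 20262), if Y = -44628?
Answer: -726554630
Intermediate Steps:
(Y + 29230)*(((12079 + 9964) + 4880) + 20262) = (-44628 + 29230)*(((12079 + 9964) + 4880) + 20262) = -15398*((22043 + 4880) + 20262) = -15398*(26923 + 20262) = -15398*47185 = -726554630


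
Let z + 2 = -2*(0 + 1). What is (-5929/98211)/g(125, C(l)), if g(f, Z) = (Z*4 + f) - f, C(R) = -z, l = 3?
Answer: -5929/1571376 ≈ -0.0037731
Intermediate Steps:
z = -4 (z = -2 - 2*(0 + 1) = -2 - 2*1 = -2 - 2 = -4)
C(R) = 4 (C(R) = -1*(-4) = 4)
g(f, Z) = 4*Z (g(f, Z) = (4*Z + f) - f = (f + 4*Z) - f = 4*Z)
(-5929/98211)/g(125, C(l)) = (-5929/98211)/((4*4)) = -5929*1/98211/16 = -5929/98211*1/16 = -5929/1571376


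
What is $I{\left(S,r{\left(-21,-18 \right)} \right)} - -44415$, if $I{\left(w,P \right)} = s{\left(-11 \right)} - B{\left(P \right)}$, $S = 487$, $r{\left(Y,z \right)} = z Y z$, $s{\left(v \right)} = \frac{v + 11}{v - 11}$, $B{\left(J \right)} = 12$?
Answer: $44403$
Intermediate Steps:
$s{\left(v \right)} = \frac{11 + v}{-11 + v}$
$r{\left(Y,z \right)} = Y z^{2}$ ($r{\left(Y,z \right)} = Y z z = Y z^{2}$)
$I{\left(w,P \right)} = -12$ ($I{\left(w,P \right)} = \frac{11 - 11}{-11 - 11} - 12 = \frac{1}{-22} \cdot 0 - 12 = \left(- \frac{1}{22}\right) 0 - 12 = 0 - 12 = -12$)
$I{\left(S,r{\left(-21,-18 \right)} \right)} - -44415 = -12 - -44415 = -12 + \left(-205365 + 249780\right) = -12 + 44415 = 44403$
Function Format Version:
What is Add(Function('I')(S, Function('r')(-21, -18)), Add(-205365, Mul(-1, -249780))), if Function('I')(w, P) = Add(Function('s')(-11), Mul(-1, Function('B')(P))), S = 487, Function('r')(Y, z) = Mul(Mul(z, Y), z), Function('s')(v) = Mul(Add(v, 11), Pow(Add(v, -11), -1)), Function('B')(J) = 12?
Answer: 44403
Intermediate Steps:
Function('s')(v) = Mul(Pow(Add(-11, v), -1), Add(11, v)) (Function('s')(v) = Mul(Add(11, v), Pow(Add(-11, v), -1)) = Mul(Pow(Add(-11, v), -1), Add(11, v)))
Function('r')(Y, z) = Mul(Y, Pow(z, 2)) (Function('r')(Y, z) = Mul(Mul(Y, z), z) = Mul(Y, Pow(z, 2)))
Function('I')(w, P) = -12 (Function('I')(w, P) = Add(Mul(Pow(Add(-11, -11), -1), Add(11, -11)), Mul(-1, 12)) = Add(Mul(Pow(-22, -1), 0), -12) = Add(Mul(Rational(-1, 22), 0), -12) = Add(0, -12) = -12)
Add(Function('I')(S, Function('r')(-21, -18)), Add(-205365, Mul(-1, -249780))) = Add(-12, Add(-205365, Mul(-1, -249780))) = Add(-12, Add(-205365, 249780)) = Add(-12, 44415) = 44403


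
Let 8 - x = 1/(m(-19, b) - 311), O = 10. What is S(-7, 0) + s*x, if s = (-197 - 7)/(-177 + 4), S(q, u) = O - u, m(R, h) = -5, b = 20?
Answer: 265649/13667 ≈ 19.437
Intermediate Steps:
S(q, u) = 10 - u
s = 204/173 (s = -204/(-173) = -204*(-1/173) = 204/173 ≈ 1.1792)
x = 2529/316 (x = 8 - 1/(-5 - 311) = 8 - 1/(-316) = 8 - 1*(-1/316) = 8 + 1/316 = 2529/316 ≈ 8.0032)
S(-7, 0) + s*x = (10 - 1*0) + (204/173)*(2529/316) = (10 + 0) + 128979/13667 = 10 + 128979/13667 = 265649/13667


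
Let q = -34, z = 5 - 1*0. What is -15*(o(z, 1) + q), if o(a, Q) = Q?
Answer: 495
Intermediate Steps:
z = 5 (z = 5 + 0 = 5)
-15*(o(z, 1) + q) = -15*(1 - 34) = -15*(-33) = 495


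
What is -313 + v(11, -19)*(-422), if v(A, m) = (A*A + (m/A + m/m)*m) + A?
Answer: -680331/11 ≈ -61848.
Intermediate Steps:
v(A, m) = A + A**2 + m*(1 + m/A) (v(A, m) = (A**2 + (m/A + 1)*m) + A = (A**2 + (1 + m/A)*m) + A = (A**2 + m*(1 + m/A)) + A = A + A**2 + m*(1 + m/A))
-313 + v(11, -19)*(-422) = -313 + (11 - 19 + 11**2 + (-19)**2/11)*(-422) = -313 + (11 - 19 + 121 + (1/11)*361)*(-422) = -313 + (11 - 19 + 121 + 361/11)*(-422) = -313 + (1604/11)*(-422) = -313 - 676888/11 = -680331/11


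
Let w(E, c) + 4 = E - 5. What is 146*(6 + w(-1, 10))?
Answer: -584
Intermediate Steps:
w(E, c) = -9 + E (w(E, c) = -4 + (E - 5) = -4 + (-5 + E) = -9 + E)
146*(6 + w(-1, 10)) = 146*(6 + (-9 - 1)) = 146*(6 - 10) = 146*(-4) = -584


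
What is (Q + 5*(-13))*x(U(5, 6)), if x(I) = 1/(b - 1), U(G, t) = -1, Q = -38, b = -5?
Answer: 103/6 ≈ 17.167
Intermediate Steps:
x(I) = -⅙ (x(I) = 1/(-5 - 1) = 1/(-6) = -⅙)
(Q + 5*(-13))*x(U(5, 6)) = (-38 + 5*(-13))*(-⅙) = (-38 - 65)*(-⅙) = -103*(-⅙) = 103/6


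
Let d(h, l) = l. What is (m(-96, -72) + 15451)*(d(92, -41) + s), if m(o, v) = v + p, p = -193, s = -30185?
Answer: -459012036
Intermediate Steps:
m(o, v) = -193 + v (m(o, v) = v - 193 = -193 + v)
(m(-96, -72) + 15451)*(d(92, -41) + s) = ((-193 - 72) + 15451)*(-41 - 30185) = (-265 + 15451)*(-30226) = 15186*(-30226) = -459012036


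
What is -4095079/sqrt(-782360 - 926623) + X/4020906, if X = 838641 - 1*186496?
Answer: 652145/4020906 + 4095079*I*sqrt(189887)/569661 ≈ 0.16219 + 3132.5*I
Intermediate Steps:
X = 652145 (X = 838641 - 186496 = 652145)
-4095079/sqrt(-782360 - 926623) + X/4020906 = -4095079/sqrt(-782360 - 926623) + 652145/4020906 = -4095079*(-I*sqrt(189887)/569661) + 652145*(1/4020906) = -4095079*(-I*sqrt(189887)/569661) + 652145/4020906 = -(-4095079)*I*sqrt(189887)/569661 + 652145/4020906 = 4095079*I*sqrt(189887)/569661 + 652145/4020906 = 652145/4020906 + 4095079*I*sqrt(189887)/569661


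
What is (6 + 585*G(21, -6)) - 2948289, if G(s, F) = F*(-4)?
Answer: -2934243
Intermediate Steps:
G(s, F) = -4*F
(6 + 585*G(21, -6)) - 2948289 = (6 + 585*(-4*(-6))) - 2948289 = (6 + 585*24) - 2948289 = (6 + 14040) - 2948289 = 14046 - 2948289 = -2934243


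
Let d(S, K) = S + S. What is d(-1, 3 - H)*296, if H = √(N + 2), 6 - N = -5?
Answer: -592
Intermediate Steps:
N = 11 (N = 6 - 1*(-5) = 6 + 5 = 11)
H = √13 (H = √(11 + 2) = √13 ≈ 3.6056)
d(S, K) = 2*S
d(-1, 3 - H)*296 = (2*(-1))*296 = -2*296 = -592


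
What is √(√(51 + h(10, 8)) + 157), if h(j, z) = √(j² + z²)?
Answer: √(157 + √(51 + 2*√41)) ≈ 12.845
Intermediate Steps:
√(√(51 + h(10, 8)) + 157) = √(√(51 + √(10² + 8²)) + 157) = √(√(51 + √(100 + 64)) + 157) = √(√(51 + √164) + 157) = √(√(51 + 2*√41) + 157) = √(157 + √(51 + 2*√41))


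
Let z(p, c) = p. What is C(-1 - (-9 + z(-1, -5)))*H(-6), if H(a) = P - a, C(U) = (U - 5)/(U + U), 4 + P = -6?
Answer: -8/9 ≈ -0.88889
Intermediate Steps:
P = -10 (P = -4 - 6 = -10)
C(U) = (-5 + U)/(2*U) (C(U) = (-5 + U)/((2*U)) = (-5 + U)*(1/(2*U)) = (-5 + U)/(2*U))
H(a) = -10 - a
C(-1 - (-9 + z(-1, -5)))*H(-6) = ((-5 + (-1 - (-9 - 1)))/(2*(-1 - (-9 - 1))))*(-10 - 1*(-6)) = ((-5 + (-1 - 1*(-10)))/(2*(-1 - 1*(-10))))*(-10 + 6) = ((-5 + (-1 + 10))/(2*(-1 + 10)))*(-4) = ((½)*(-5 + 9)/9)*(-4) = ((½)*(⅑)*4)*(-4) = (2/9)*(-4) = -8/9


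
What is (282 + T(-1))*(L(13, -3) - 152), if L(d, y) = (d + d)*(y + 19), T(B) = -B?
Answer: 74712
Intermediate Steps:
L(d, y) = 2*d*(19 + y) (L(d, y) = (2*d)*(19 + y) = 2*d*(19 + y))
(282 + T(-1))*(L(13, -3) - 152) = (282 - 1*(-1))*(2*13*(19 - 3) - 152) = (282 + 1)*(2*13*16 - 152) = 283*(416 - 152) = 283*264 = 74712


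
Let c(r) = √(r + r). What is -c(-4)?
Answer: -2*I*√2 ≈ -2.8284*I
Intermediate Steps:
c(r) = √2*√r (c(r) = √(2*r) = √2*√r)
-c(-4) = -√2*√(-4) = -√2*2*I = -2*I*√2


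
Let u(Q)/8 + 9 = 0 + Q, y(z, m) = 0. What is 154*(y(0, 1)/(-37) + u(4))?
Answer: -6160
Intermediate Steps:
u(Q) = -72 + 8*Q (u(Q) = -72 + 8*(0 + Q) = -72 + 8*Q)
154*(y(0, 1)/(-37) + u(4)) = 154*(0/(-37) + (-72 + 8*4)) = 154*(0*(-1/37) + (-72 + 32)) = 154*(0 - 40) = 154*(-40) = -6160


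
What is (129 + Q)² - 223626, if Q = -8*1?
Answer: -208985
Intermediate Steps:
Q = -8
(129 + Q)² - 223626 = (129 - 8)² - 223626 = 121² - 223626 = 14641 - 223626 = -208985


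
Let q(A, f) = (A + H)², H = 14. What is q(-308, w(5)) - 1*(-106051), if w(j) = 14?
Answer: 192487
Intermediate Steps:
q(A, f) = (14 + A)² (q(A, f) = (A + 14)² = (14 + A)²)
q(-308, w(5)) - 1*(-106051) = (14 - 308)² - 1*(-106051) = (-294)² + 106051 = 86436 + 106051 = 192487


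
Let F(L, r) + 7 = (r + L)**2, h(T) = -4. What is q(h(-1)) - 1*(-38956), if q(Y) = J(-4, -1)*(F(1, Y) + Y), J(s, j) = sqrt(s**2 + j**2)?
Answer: 38956 - 2*sqrt(17) ≈ 38948.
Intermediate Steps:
J(s, j) = sqrt(j**2 + s**2)
F(L, r) = -7 + (L + r)**2 (F(L, r) = -7 + (r + L)**2 = -7 + (L + r)**2)
q(Y) = sqrt(17)*(-7 + Y + (1 + Y)**2) (q(Y) = sqrt((-1)**2 + (-4)**2)*((-7 + (1 + Y)**2) + Y) = sqrt(1 + 16)*(-7 + Y + (1 + Y)**2) = sqrt(17)*(-7 + Y + (1 + Y)**2))
q(h(-1)) - 1*(-38956) = sqrt(17)*(-7 - 4 + (1 - 4)**2) - 1*(-38956) = sqrt(17)*(-7 - 4 + (-3)**2) + 38956 = sqrt(17)*(-7 - 4 + 9) + 38956 = sqrt(17)*(-2) + 38956 = -2*sqrt(17) + 38956 = 38956 - 2*sqrt(17)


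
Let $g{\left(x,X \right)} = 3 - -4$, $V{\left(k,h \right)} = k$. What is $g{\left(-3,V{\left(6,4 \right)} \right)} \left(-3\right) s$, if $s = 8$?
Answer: $-168$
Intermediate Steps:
$g{\left(x,X \right)} = 7$ ($g{\left(x,X \right)} = 3 + 4 = 7$)
$g{\left(-3,V{\left(6,4 \right)} \right)} \left(-3\right) s = 7 \left(-3\right) 8 = \left(-21\right) 8 = -168$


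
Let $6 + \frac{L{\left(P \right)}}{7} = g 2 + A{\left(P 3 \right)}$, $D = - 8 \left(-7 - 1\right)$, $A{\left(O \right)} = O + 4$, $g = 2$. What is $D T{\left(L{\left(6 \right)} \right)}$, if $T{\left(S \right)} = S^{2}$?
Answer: $1254400$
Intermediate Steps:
$A{\left(O \right)} = 4 + O$
$D = 64$ ($D = \left(-8\right) \left(-8\right) = 64$)
$L{\left(P \right)} = 14 + 21 P$ ($L{\left(P \right)} = -42 + 7 \left(2 \cdot 2 + \left(4 + P 3\right)\right) = -42 + 7 \left(4 + \left(4 + 3 P\right)\right) = -42 + 7 \left(8 + 3 P\right) = -42 + \left(56 + 21 P\right) = 14 + 21 P$)
$D T{\left(L{\left(6 \right)} \right)} = 64 \left(14 + 21 \cdot 6\right)^{2} = 64 \left(14 + 126\right)^{2} = 64 \cdot 140^{2} = 64 \cdot 19600 = 1254400$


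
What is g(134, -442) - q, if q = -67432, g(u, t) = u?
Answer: 67566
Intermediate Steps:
g(134, -442) - q = 134 - 1*(-67432) = 134 + 67432 = 67566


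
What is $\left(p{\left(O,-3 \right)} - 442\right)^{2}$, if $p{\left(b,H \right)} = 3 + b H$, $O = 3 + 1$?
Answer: $203401$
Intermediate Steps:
$O = 4$
$p{\left(b,H \right)} = 3 + H b$
$\left(p{\left(O,-3 \right)} - 442\right)^{2} = \left(\left(3 - 12\right) - 442\right)^{2} = \left(-9 - 442\right)^{2} = \left(-451\right)^{2} = 203401$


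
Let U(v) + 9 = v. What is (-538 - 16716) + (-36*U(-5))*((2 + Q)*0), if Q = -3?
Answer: -17254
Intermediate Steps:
U(v) = -9 + v
(-538 - 16716) + (-36*U(-5))*((2 + Q)*0) = (-538 - 16716) + (-36*(-9 - 5))*((2 - 3)*0) = -17254 + (-36*(-14))*(-1*0) = -17254 + 504*0 = -17254 + 0 = -17254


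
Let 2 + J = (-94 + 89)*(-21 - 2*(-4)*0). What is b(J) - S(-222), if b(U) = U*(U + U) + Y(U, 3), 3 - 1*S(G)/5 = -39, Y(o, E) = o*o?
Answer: 31617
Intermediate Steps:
Y(o, E) = o²
S(G) = 210 (S(G) = 15 - 5*(-39) = 15 + 195 = 210)
J = 103 (J = -2 + (-94 + 89)*(-21 - 2*(-4)*0) = -2 - 5*(-21 + 8*0) = -2 - 5*(-21 + 0) = -2 - 5*(-21) = -2 + 105 = 103)
b(U) = 3*U² (b(U) = U*(U + U) + U² = U*(2*U) + U² = 2*U² + U² = 3*U²)
b(J) - S(-222) = 3*103² - 1*210 = 3*10609 - 210 = 31827 - 210 = 31617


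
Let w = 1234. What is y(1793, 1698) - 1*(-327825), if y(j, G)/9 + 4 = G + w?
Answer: 354177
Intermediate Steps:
y(j, G) = 11070 + 9*G (y(j, G) = -36 + 9*(G + 1234) = -36 + 9*(1234 + G) = -36 + (11106 + 9*G) = 11070 + 9*G)
y(1793, 1698) - 1*(-327825) = (11070 + 9*1698) - 1*(-327825) = (11070 + 15282) + 327825 = 26352 + 327825 = 354177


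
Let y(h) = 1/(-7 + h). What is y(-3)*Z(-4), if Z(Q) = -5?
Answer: ½ ≈ 0.50000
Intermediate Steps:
y(-3)*Z(-4) = -5/(-7 - 3) = -5/(-10) = -⅒*(-5) = ½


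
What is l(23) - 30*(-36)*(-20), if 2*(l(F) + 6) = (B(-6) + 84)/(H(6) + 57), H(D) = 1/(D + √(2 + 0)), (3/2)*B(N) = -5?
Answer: -2401450098/111151 + 121*√2/333453 ≈ -21605.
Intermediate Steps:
B(N) = -10/3 (B(N) = (⅔)*(-5) = -10/3)
H(D) = 1/(D + √2)
l(F) = -6 + 121/(3*(57 + 1/(6 + √2))) (l(F) = -6 + ((-10/3 + 84)/(1/(6 + √2) + 57))/2 = -6 + (242/(3*(57 + 1/(6 + √2))))/2 = -6 + 121/(3*(57 + 1/(6 + √2))))
l(23) - 30*(-36)*(-20) = (-588498/111151 + 121*√2/333453) - 30*(-36)*(-20) = (-588498/111151 + 121*√2/333453) + 1080*(-20) = (-588498/111151 + 121*√2/333453) - 21600 = -2401450098/111151 + 121*√2/333453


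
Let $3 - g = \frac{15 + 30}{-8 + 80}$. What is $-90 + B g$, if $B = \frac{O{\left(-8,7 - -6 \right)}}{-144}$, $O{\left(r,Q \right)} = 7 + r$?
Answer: $- \frac{103661}{1152} \approx -89.984$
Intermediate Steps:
$g = \frac{19}{8}$ ($g = 3 - \frac{15 + 30}{-8 + 80} = 3 - \frac{45}{72} = 3 - 45 \cdot \frac{1}{72} = 3 - \frac{5}{8} = \frac{19}{8} \approx 2.375$)
$B = \frac{1}{144}$ ($B = \frac{7 - 8}{-144} = \left(-1\right) \left(- \frac{1}{144}\right) = \frac{1}{144} \approx 0.0069444$)
$-90 + B g = -90 + \frac{1}{144} \cdot \frac{19}{8} = -90 + \frac{19}{1152} = - \frac{103661}{1152}$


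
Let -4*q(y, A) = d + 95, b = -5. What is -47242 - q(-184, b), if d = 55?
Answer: -94409/2 ≈ -47205.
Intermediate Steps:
q(y, A) = -75/2 (q(y, A) = -(55 + 95)/4 = -¼*150 = -75/2)
-47242 - q(-184, b) = -47242 - 1*(-75/2) = -47242 + 75/2 = -94409/2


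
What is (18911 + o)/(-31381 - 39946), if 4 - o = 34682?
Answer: 15767/71327 ≈ 0.22105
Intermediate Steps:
o = -34678 (o = 4 - 1*34682 = 4 - 34682 = -34678)
(18911 + o)/(-31381 - 39946) = (18911 - 34678)/(-31381 - 39946) = -15767/(-71327) = -15767*(-1/71327) = 15767/71327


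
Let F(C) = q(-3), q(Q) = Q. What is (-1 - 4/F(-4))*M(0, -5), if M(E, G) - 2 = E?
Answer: ⅔ ≈ 0.66667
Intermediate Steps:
M(E, G) = 2 + E
F(C) = -3
(-1 - 4/F(-4))*M(0, -5) = (-1 - 4/(-3))*(2 + 0) = (-1 - 4*(-⅓))*2 = (-1 + 4/3)*2 = (⅓)*2 = ⅔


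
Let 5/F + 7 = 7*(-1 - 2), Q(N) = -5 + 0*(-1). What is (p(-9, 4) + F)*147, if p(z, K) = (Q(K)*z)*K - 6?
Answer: 102207/4 ≈ 25552.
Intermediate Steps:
Q(N) = -5 (Q(N) = -5 + 0 = -5)
p(z, K) = -6 - 5*K*z (p(z, K) = (-5*z)*K - 6 = -5*K*z - 6 = -6 - 5*K*z)
F = -5/28 (F = 5/(-7 + 7*(-1 - 2)) = 5/(-7 + 7*(-3)) = 5/(-7 - 21) = 5/(-28) = 5*(-1/28) = -5/28 ≈ -0.17857)
(p(-9, 4) + F)*147 = ((-6 - 5*4*(-9)) - 5/28)*147 = ((-6 + 180) - 5/28)*147 = (174 - 5/28)*147 = (4867/28)*147 = 102207/4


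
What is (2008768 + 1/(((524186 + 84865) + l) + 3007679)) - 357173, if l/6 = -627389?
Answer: 243782028379/147604 ≈ 1.6516e+6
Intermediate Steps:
l = -3764334 (l = 6*(-627389) = -3764334)
(2008768 + 1/(((524186 + 84865) + l) + 3007679)) - 357173 = (2008768 + 1/(((524186 + 84865) - 3764334) + 3007679)) - 357173 = (2008768 + 1/((609051 - 3764334) + 3007679)) - 357173 = (2008768 + 1/(-3155283 + 3007679)) - 357173 = (2008768 + 1/(-147604)) - 357173 = (2008768 - 1/147604) - 357173 = 296502191871/147604 - 357173 = 243782028379/147604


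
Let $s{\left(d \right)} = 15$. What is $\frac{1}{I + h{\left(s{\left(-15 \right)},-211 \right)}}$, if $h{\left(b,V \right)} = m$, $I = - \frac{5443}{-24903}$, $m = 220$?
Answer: $\frac{24903}{5484103} \approx 0.0045409$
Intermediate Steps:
$I = \frac{5443}{24903}$ ($I = \left(-5443\right) \left(- \frac{1}{24903}\right) = \frac{5443}{24903} \approx 0.21857$)
$h{\left(b,V \right)} = 220$
$\frac{1}{I + h{\left(s{\left(-15 \right)},-211 \right)}} = \frac{1}{\frac{5443}{24903} + 220} = \frac{1}{\frac{5484103}{24903}} = \frac{24903}{5484103}$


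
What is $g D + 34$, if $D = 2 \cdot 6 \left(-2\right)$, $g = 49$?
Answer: $-1142$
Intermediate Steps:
$D = -24$ ($D = 12 \left(-2\right) = -24$)
$g D + 34 = 49 \left(-24\right) + 34 = -1176 + 34 = -1142$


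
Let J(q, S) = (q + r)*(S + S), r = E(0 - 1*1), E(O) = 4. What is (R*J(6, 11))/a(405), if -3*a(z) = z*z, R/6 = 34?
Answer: -2992/3645 ≈ -0.82085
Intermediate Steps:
R = 204 (R = 6*34 = 204)
r = 4
J(q, S) = 2*S*(4 + q) (J(q, S) = (q + 4)*(S + S) = (4 + q)*(2*S) = 2*S*(4 + q))
a(z) = -z²/3 (a(z) = -z*z/3 = -z²/3)
(R*J(6, 11))/a(405) = (204*(2*11*(4 + 6)))/((-⅓*405²)) = (204*(2*11*10))/((-⅓*164025)) = (204*220)/(-54675) = 44880*(-1/54675) = -2992/3645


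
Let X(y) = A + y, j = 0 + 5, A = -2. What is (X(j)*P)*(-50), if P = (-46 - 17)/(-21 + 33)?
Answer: 1575/2 ≈ 787.50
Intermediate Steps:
j = 5
X(y) = -2 + y
P = -21/4 (P = -63/12 = -63*1/12 = -21/4 ≈ -5.2500)
(X(j)*P)*(-50) = ((-2 + 5)*(-21/4))*(-50) = (3*(-21/4))*(-50) = -63/4*(-50) = 1575/2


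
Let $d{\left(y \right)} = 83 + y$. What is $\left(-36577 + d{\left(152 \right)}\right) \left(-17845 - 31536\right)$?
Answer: $1794604302$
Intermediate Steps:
$\left(-36577 + d{\left(152 \right)}\right) \left(-17845 - 31536\right) = \left(-36577 + \left(83 + 152\right)\right) \left(-17845 - 31536\right) = \left(-36577 + 235\right) \left(-49381\right) = \left(-36342\right) \left(-49381\right) = 1794604302$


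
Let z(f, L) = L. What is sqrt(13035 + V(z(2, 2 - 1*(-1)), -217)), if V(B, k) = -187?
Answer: 4*sqrt(803) ≈ 113.35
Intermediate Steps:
sqrt(13035 + V(z(2, 2 - 1*(-1)), -217)) = sqrt(13035 - 187) = sqrt(12848) = 4*sqrt(803)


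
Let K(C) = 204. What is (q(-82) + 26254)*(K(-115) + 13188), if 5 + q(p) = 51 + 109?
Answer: 353669328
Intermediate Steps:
q(p) = 155 (q(p) = -5 + (51 + 109) = -5 + 160 = 155)
(q(-82) + 26254)*(K(-115) + 13188) = (155 + 26254)*(204 + 13188) = 26409*13392 = 353669328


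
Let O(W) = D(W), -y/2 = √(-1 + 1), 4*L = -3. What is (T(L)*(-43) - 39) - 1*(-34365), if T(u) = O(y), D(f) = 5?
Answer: 34111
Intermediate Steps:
L = -¾ (L = (¼)*(-3) = -¾ ≈ -0.75000)
y = 0 (y = -2*√(-1 + 1) = -2*√0 = -2*0 = 0)
O(W) = 5
T(u) = 5
(T(L)*(-43) - 39) - 1*(-34365) = (5*(-43) - 39) - 1*(-34365) = (-215 - 39) + 34365 = -254 + 34365 = 34111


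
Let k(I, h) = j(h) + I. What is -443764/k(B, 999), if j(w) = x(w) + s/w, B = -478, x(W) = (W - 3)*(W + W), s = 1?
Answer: -443320236/1987540471 ≈ -0.22305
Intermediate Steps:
x(W) = 2*W*(-3 + W) (x(W) = (-3 + W)*(2*W) = 2*W*(-3 + W))
j(w) = 1/w + 2*w*(-3 + w) (j(w) = 2*w*(-3 + w) + 1/w = 1/w + 2*w*(-3 + w))
k(I, h) = I + (1 + 2*h**2*(-3 + h))/h (k(I, h) = (1 + 2*h**2*(-3 + h))/h + I = I + (1 + 2*h**2*(-3 + h))/h)
-443764/k(B, 999) = -443764*999/(1 + 999*(-478 + 2*999*(-3 + 999))) = -443764*999/(1 + 999*(-478 + 2*999*996)) = -443764*999/(1 + 999*(-478 + 1990008)) = -443764*999/(1 + 999*1989530) = -443764*999/(1 + 1987540470) = -443764/((1/999)*1987540471) = -443764/1987540471/999 = -443764*999/1987540471 = -443320236/1987540471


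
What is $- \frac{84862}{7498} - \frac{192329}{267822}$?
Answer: $- \frac{12084996703}{1004064678} \approx -12.036$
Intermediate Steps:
$- \frac{84862}{7498} - \frac{192329}{267822} = \left(-84862\right) \frac{1}{7498} - \frac{192329}{267822} = - \frac{42431}{3749} - \frac{192329}{267822} = - \frac{12084996703}{1004064678}$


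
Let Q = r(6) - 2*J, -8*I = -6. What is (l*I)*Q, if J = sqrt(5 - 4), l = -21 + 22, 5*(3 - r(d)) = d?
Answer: -3/20 ≈ -0.15000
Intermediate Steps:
I = 3/4 (I = -1/8*(-6) = 3/4 ≈ 0.75000)
r(d) = 3 - d/5
l = 1
J = 1 (J = sqrt(1) = 1)
Q = -1/5 (Q = (3 - 1/5*6) - 2*1 = (3 - 6/5) - 2 = 9/5 - 2 = -1/5 ≈ -0.20000)
(l*I)*Q = (1*(3/4))*(-1/5) = (3/4)*(-1/5) = -3/20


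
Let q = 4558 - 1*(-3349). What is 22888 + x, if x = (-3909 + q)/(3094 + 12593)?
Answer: 359048054/15687 ≈ 22888.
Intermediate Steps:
q = 7907 (q = 4558 + 3349 = 7907)
x = 3998/15687 (x = (-3909 + 7907)/(3094 + 12593) = 3998/15687 ≈ 0.25486)
22888 + x = 22888 + 3998/15687 = 359048054/15687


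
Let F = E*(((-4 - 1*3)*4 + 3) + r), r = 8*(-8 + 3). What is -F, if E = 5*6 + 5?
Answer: 2275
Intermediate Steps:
E = 35 (E = 30 + 5 = 35)
r = -40 (r = 8*(-5) = -40)
F = -2275 (F = 35*(((-4 - 1*3)*4 + 3) - 40) = 35*(((-4 - 3)*4 + 3) - 40) = 35*((-7*4 + 3) - 40) = 35*((-28 + 3) - 40) = 35*(-25 - 40) = 35*(-65) = -2275)
-F = -1*(-2275) = 2275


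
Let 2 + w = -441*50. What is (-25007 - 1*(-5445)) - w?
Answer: 2490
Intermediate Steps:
w = -22052 (w = -2 - 441*50 = -2 - 22050 = -22052)
(-25007 - 1*(-5445)) - w = (-25007 - 1*(-5445)) - 1*(-22052) = (-25007 + 5445) + 22052 = -19562 + 22052 = 2490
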